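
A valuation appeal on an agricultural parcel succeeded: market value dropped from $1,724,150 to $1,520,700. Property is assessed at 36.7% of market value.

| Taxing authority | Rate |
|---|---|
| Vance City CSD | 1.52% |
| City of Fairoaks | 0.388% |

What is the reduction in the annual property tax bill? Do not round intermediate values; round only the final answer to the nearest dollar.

Old assessed value = $1,724,150 × 0.367 = $632,763.05
New assessed value = $1,520,700 × 0.367 = $558,096.9
Combined rate = 0.0152 + 0.00388 = 0.01908
Old tax = $632,763.05 × 0.01908 = $12,073.118994
New tax = $558,096.9 × 0.01908 = $10,648.488852
Reduction = $12,073.118994 − $10,648.488852 = $1,424.630142

$1,425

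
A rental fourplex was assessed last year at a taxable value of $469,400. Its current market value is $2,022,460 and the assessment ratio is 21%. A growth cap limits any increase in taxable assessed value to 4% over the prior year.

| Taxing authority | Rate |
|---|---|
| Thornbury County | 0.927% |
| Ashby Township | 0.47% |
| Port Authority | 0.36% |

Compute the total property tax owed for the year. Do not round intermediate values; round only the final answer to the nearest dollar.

Uncapped assessed value = $2,022,460 × 0.21 = $424,716.6
Cap limit = $469,400 × 1.04 = $488,176
Taxable assessed value = min($424,716.6, $488,176) = $424,716.6 (cap does not bind)
Thornbury County: $424,716.6 × 0.00927 = $3,937.122882
Ashby Township: $424,716.6 × 0.0047 = $1,996.16802
Port Authority: $424,716.6 × 0.0036 = $1,528.97976
Total = $7,462.270662

$7,462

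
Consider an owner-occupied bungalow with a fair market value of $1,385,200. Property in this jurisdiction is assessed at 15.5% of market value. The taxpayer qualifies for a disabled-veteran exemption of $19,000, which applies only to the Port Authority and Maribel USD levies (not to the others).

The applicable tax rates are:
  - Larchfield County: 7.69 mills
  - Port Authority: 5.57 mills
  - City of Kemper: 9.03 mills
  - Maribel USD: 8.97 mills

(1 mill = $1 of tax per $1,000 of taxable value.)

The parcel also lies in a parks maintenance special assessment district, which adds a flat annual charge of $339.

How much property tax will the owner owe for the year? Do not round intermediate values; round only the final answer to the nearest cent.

Assessed value = $1,385,200 × 0.155 = $214,706
Larchfield County: $214,706 × 0.00769 = $1,651.08914
Port Authority: ($214,706 − $19,000) × 0.00557 = $195,706 × 0.00557 = $1,090.08242
City of Kemper: $214,706 × 0.00903 = $1,938.79518
Maribel USD: ($214,706 − $19,000) × 0.00897 = $195,706 × 0.00897 = $1,755.48282
Levies subtotal = $6,435.44956
Total = $6,435.44956 + $339 = $6,774.44956

$6,774.45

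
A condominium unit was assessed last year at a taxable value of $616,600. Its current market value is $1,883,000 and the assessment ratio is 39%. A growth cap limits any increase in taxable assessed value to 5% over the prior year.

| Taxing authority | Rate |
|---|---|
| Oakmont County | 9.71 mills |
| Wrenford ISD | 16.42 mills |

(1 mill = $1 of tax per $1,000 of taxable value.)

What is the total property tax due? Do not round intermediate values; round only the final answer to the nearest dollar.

Uncapped assessed value = $1,883,000 × 0.39 = $734,370
Cap limit = $616,600 × 1.05 = $647,430
Taxable assessed value = min($734,370, $647,430) = $647,430 (cap binds)
Oakmont County: $647,430 × 0.00971 = $6,286.5453
Wrenford ISD: $647,430 × 0.01642 = $10,630.8006
Total = $16,917.3459

$16,917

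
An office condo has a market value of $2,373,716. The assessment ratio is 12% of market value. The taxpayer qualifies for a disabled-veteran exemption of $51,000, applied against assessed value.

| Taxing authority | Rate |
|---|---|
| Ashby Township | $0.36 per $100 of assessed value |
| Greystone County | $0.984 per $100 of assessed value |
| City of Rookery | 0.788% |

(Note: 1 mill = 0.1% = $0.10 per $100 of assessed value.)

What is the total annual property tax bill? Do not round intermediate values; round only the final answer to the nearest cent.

Assessed value = $2,373,716 × 0.12 = $284,845.92
Taxable value = $284,845.92 − $51,000 = $233,845.92
Ashby Township: $233,845.92 × 0.0036 = $841.845312
Greystone County: $233,845.92 × 0.00984 = $2,301.0438528
City of Rookery: $233,845.92 × 0.00788 = $1,842.7058496
Total = $4,985.5950144

$4,985.60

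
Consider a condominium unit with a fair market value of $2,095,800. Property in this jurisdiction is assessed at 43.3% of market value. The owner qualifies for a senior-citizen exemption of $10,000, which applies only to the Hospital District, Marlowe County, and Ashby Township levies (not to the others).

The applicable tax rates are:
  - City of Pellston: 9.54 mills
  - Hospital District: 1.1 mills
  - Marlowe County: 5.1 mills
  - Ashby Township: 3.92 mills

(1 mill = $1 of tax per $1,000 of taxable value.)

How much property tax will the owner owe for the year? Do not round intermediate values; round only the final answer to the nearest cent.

Assessed value = $2,095,800 × 0.433 = $907,481.4
City of Pellston: $907,481.4 × 0.00954 = $8,657.372556
Hospital District: ($907,481.4 − $10,000) × 0.0011 = $897,481.4 × 0.0011 = $987.22954
Marlowe County: ($907,481.4 − $10,000) × 0.0051 = $897,481.4 × 0.0051 = $4,577.15514
Ashby Township: ($907,481.4 − $10,000) × 0.00392 = $897,481.4 × 0.00392 = $3,518.127088
Total = $17,739.884324

$17,739.88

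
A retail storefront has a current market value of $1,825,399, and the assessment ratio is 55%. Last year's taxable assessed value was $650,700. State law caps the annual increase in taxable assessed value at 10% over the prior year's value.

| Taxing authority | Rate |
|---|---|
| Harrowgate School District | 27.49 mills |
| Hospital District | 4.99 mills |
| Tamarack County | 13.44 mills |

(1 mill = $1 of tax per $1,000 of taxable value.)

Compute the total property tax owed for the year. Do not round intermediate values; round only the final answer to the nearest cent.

Uncapped assessed value = $1,825,399 × 0.55 = $1,003,969.45
Cap limit = $650,700 × 1.1 = $715,770
Taxable assessed value = min($1,003,969.45, $715,770) = $715,770 (cap binds)
Harrowgate School District: $715,770 × 0.02749 = $19,676.5173
Hospital District: $715,770 × 0.00499 = $3,571.6923
Tamarack County: $715,770 × 0.01344 = $9,619.9488
Total = $32,868.1584

$32,868.16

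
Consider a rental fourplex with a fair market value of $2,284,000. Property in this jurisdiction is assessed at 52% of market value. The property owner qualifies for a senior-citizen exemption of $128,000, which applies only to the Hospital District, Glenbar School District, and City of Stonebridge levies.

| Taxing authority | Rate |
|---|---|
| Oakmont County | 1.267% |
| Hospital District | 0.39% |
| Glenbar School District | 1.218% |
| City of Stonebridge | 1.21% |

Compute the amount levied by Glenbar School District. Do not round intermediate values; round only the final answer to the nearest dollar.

Assessed value = $2,284,000 × 0.52 = $1,187,680
Glenbar School District taxable value = $1,187,680 − $128,000 = $1,059,680
Glenbar School District levy = $1,059,680 × 0.01218 = $12,906.9024

$12,907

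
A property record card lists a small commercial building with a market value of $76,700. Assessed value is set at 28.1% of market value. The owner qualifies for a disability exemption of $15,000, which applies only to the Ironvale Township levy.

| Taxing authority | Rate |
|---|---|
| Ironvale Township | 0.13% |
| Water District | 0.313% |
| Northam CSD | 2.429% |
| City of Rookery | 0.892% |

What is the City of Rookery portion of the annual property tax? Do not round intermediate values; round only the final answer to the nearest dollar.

$192

Assessed value = $76,700 × 0.281 = $21,552.7
City of Rookery taxable value = $21,552.7 (exemption does not apply)
City of Rookery levy = $21,552.7 × 0.00892 = $192.250084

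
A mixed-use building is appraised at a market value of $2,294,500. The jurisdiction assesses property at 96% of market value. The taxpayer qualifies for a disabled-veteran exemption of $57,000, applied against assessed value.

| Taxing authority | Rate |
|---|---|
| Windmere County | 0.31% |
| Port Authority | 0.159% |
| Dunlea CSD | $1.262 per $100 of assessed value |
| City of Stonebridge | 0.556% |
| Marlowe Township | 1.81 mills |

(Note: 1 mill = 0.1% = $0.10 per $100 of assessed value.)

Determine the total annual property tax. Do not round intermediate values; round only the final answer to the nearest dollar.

$52,956

Assessed value = $2,294,500 × 0.96 = $2,202,720
Taxable value = $2,202,720 − $57,000 = $2,145,720
Windmere County: $2,145,720 × 0.0031 = $6,651.732
Port Authority: $2,145,720 × 0.00159 = $3,411.6948
Dunlea CSD: $2,145,720 × 0.01262 = $27,078.9864
City of Stonebridge: $2,145,720 × 0.00556 = $11,930.2032
Marlowe Township: $2,145,720 × 0.00181 = $3,883.7532
Total = $52,956.3696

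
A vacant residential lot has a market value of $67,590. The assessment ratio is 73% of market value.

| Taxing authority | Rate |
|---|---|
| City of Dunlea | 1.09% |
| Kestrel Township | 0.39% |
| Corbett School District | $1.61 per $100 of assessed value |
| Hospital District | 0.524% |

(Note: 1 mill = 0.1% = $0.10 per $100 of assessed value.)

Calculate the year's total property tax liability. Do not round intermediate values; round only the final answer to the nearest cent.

Assessed value = $67,590 × 0.73 = $49,340.7
City of Dunlea: $49,340.7 × 0.0109 = $537.81363
Kestrel Township: $49,340.7 × 0.0039 = $192.42873
Corbett School District: $49,340.7 × 0.0161 = $794.38527
Hospital District: $49,340.7 × 0.00524 = $258.545268
Total = $1,783.172898

$1,783.17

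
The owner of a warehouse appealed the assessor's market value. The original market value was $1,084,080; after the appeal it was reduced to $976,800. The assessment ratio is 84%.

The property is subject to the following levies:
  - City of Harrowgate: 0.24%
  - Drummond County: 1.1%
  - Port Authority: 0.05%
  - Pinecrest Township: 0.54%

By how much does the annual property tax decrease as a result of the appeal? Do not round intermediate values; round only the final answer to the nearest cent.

$1,739.22

Old assessed value = $1,084,080 × 0.84 = $910,627.2
New assessed value = $976,800 × 0.84 = $820,512
Combined rate = 0.0024 + 0.011 + 0.0005 + 0.0054 = 0.0193
Old tax = $910,627.2 × 0.0193 = $17,575.10496
New tax = $820,512 × 0.0193 = $15,835.8816
Reduction = $17,575.10496 − $15,835.8816 = $1,739.22336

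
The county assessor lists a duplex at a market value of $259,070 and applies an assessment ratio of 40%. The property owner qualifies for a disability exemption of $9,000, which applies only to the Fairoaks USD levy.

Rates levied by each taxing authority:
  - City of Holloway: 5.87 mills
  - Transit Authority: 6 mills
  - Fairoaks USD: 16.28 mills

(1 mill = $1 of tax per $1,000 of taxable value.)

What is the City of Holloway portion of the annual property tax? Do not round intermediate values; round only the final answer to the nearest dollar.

Assessed value = $259,070 × 0.4 = $103,628
City of Holloway taxable value = $103,628 (exemption does not apply)
City of Holloway levy = $103,628 × 0.00587 = $608.29636

$608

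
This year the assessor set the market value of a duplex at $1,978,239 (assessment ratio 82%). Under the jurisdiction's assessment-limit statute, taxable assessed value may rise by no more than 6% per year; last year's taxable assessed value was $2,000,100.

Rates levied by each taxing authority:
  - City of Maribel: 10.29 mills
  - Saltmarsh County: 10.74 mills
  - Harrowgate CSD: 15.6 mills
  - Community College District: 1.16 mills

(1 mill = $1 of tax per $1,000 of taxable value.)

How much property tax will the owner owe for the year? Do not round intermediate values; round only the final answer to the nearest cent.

$61,301.27

Uncapped assessed value = $1,978,239 × 0.82 = $1,622,155.98
Cap limit = $2,000,100 × 1.06 = $2,120,106
Taxable assessed value = min($1,622,155.98, $2,120,106) = $1,622,155.98 (cap does not bind)
City of Maribel: $1,622,155.98 × 0.01029 = $16,691.9850342
Saltmarsh County: $1,622,155.98 × 0.01074 = $17,421.9552252
Harrowgate CSD: $1,622,155.98 × 0.0156 = $25,305.633288
Community College District: $1,622,155.98 × 0.00116 = $1,881.7009368
Total = $61,301.2744842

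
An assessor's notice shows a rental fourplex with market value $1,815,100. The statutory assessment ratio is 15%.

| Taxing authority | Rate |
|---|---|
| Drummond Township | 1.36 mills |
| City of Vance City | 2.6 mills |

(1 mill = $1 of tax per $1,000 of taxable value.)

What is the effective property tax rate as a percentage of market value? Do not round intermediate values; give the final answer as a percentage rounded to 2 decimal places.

Assessed value = $1,815,100 × 0.15 = $272,265
Drummond Township: $272,265 × 0.00136 = $370.2804
City of Vance City: $272,265 × 0.0026 = $707.889
Total tax = $1,078.1694
Effective rate = $1,078.1694 ÷ $1,815,100 = 0.06% of market value

0.06%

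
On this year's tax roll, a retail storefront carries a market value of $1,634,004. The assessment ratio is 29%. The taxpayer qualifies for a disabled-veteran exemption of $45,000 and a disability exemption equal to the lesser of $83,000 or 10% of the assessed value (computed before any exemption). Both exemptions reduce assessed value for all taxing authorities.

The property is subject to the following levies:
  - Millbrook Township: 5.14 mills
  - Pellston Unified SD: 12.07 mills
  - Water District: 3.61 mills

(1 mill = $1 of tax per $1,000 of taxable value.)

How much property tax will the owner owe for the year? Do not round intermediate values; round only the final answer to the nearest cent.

$7,942.31

Assessed value = $1,634,004 × 0.29 = $473,861.16
Disability exemption = min($83,000, 10% × $473,861.16) = min($83,000, $47,386.116) = $47,386.116 (percentage binds)
Taxable value = $473,861.16 − $45,000 − $47,386.116 = $381,475.044
Millbrook Township: $381,475.044 × 0.00514 = $1,960.78172616
Pellston Unified SD: $381,475.044 × 0.01207 = $4,604.40378108
Water District: $381,475.044 × 0.00361 = $1,377.12490884
Total = $7,942.31041608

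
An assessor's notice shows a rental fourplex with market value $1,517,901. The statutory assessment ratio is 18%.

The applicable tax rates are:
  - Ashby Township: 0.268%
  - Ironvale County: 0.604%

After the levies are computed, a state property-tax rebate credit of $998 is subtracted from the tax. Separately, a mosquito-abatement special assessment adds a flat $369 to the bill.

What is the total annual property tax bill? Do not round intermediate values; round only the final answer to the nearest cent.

$1,753.50

Assessed value = $1,517,901 × 0.18 = $273,222.18
Ashby Township: $273,222.18 × 0.00268 = $732.2354424
Ironvale County: $273,222.18 × 0.00604 = $1,650.2619672
Levies subtotal = $2,382.4974096
After credit = $2,382.4974096 − $998 = $1,384.4974096
Total = $1,384.4974096 + $369 = $1,753.4974096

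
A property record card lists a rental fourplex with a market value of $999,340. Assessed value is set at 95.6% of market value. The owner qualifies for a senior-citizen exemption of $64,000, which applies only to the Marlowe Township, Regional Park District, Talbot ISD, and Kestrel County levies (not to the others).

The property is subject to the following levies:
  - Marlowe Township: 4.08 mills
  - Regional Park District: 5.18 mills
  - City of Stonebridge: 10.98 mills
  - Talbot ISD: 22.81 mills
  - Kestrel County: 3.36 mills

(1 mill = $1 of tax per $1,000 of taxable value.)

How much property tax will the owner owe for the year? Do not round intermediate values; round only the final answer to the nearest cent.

$42,071.16

Assessed value = $999,340 × 0.956 = $955,369.04
Marlowe Township: ($955,369.04 − $64,000) × 0.00408 = $891,369.04 × 0.00408 = $3,636.7856832
Regional Park District: ($955,369.04 − $64,000) × 0.00518 = $891,369.04 × 0.00518 = $4,617.2916272
City of Stonebridge: $955,369.04 × 0.01098 = $10,489.9520592
Talbot ISD: ($955,369.04 − $64,000) × 0.02281 = $891,369.04 × 0.02281 = $20,332.1278024
Kestrel County: ($955,369.04 − $64,000) × 0.00336 = $891,369.04 × 0.00336 = $2,994.9999744
Total = $42,071.1571464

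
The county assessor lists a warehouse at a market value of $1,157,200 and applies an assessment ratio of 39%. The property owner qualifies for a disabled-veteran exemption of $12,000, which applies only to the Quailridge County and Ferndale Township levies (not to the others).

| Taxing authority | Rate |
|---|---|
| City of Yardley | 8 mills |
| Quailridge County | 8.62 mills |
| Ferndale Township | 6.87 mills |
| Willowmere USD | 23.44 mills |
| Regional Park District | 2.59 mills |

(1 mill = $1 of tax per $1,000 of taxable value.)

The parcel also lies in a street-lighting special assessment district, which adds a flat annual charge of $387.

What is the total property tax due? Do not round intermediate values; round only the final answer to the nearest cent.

$22,549.89

Assessed value = $1,157,200 × 0.39 = $451,308
City of Yardley: $451,308 × 0.008 = $3,610.464
Quailridge County: ($451,308 − $12,000) × 0.00862 = $439,308 × 0.00862 = $3,786.83496
Ferndale Township: ($451,308 − $12,000) × 0.00687 = $439,308 × 0.00687 = $3,018.04596
Willowmere USD: $451,308 × 0.02344 = $10,578.65952
Regional Park District: $451,308 × 0.00259 = $1,168.88772
Levies subtotal = $22,162.89216
Total = $22,162.89216 + $387 = $22,549.89216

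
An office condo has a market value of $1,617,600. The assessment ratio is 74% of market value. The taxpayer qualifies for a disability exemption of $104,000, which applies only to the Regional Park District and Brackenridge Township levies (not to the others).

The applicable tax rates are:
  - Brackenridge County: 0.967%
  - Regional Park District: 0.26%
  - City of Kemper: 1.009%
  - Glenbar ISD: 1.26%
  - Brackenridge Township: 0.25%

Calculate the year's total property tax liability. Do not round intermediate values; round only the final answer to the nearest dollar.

$44,310

Assessed value = $1,617,600 × 0.74 = $1,197,024
Brackenridge County: $1,197,024 × 0.00967 = $11,575.22208
Regional Park District: ($1,197,024 − $104,000) × 0.0026 = $1,093,024 × 0.0026 = $2,841.8624
City of Kemper: $1,197,024 × 0.01009 = $12,077.97216
Glenbar ISD: $1,197,024 × 0.0126 = $15,082.5024
Brackenridge Township: ($1,197,024 − $104,000) × 0.0025 = $1,093,024 × 0.0025 = $2,732.56
Total = $44,310.11904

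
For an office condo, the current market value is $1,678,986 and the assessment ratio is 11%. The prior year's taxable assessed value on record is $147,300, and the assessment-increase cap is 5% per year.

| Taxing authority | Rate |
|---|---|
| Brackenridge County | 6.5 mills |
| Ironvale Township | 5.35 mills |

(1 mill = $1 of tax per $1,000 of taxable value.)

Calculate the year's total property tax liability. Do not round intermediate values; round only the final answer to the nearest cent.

Uncapped assessed value = $1,678,986 × 0.11 = $184,688.46
Cap limit = $147,300 × 1.05 = $154,665
Taxable assessed value = min($184,688.46, $154,665) = $154,665 (cap binds)
Brackenridge County: $154,665 × 0.0065 = $1,005.3225
Ironvale Township: $154,665 × 0.00535 = $827.45775
Total = $1,832.78025

$1,832.78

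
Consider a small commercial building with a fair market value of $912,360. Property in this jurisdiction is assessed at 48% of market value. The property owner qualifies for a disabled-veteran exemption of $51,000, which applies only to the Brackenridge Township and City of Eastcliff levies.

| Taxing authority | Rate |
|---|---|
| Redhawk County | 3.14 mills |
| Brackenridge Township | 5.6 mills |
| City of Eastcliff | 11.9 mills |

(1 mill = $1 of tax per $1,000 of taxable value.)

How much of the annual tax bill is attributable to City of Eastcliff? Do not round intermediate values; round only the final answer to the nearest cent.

Assessed value = $912,360 × 0.48 = $437,932.8
City of Eastcliff taxable value = $437,932.8 − $51,000 = $386,932.8
City of Eastcliff levy = $386,932.8 × 0.0119 = $4,604.50032

$4,604.50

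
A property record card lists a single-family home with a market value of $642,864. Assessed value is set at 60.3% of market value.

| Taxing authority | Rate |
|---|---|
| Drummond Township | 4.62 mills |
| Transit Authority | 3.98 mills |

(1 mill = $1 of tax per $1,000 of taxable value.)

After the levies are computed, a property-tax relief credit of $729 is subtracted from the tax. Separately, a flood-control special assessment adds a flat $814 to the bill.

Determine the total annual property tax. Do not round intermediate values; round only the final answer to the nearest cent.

$3,418.76

Assessed value = $642,864 × 0.603 = $387,646.992
Drummond Township: $387,646.992 × 0.00462 = $1,790.92910304
Transit Authority: $387,646.992 × 0.00398 = $1,542.83502816
Levies subtotal = $3,333.7641312
After credit = $3,333.7641312 − $729 = $2,604.7641312
Total = $2,604.7641312 + $814 = $3,418.7641312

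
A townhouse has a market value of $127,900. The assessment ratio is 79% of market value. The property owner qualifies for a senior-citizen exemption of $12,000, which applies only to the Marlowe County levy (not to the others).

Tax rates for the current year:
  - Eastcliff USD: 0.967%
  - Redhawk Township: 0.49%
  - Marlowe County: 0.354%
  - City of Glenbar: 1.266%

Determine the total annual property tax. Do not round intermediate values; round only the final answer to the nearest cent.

Assessed value = $127,900 × 0.79 = $101,041
Eastcliff USD: $101,041 × 0.00967 = $977.06647
Redhawk Township: $101,041 × 0.0049 = $495.1009
Marlowe County: ($101,041 − $12,000) × 0.00354 = $89,041 × 0.00354 = $315.20514
City of Glenbar: $101,041 × 0.01266 = $1,279.17906
Total = $3,066.55157

$3,066.55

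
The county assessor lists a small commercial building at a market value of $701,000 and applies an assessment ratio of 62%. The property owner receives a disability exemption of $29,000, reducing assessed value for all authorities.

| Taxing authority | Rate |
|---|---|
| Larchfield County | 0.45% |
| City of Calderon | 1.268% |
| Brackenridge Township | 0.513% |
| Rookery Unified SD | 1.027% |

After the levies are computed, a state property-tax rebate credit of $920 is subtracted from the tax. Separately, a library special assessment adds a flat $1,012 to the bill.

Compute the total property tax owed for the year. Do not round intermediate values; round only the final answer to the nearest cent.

$13,307.10

Assessed value = $701,000 × 0.62 = $434,620
Taxable value = $434,620 − $29,000 = $405,620
Larchfield County: $405,620 × 0.0045 = $1,825.29
City of Calderon: $405,620 × 0.01268 = $5,143.2616
Brackenridge Township: $405,620 × 0.00513 = $2,080.8306
Rookery Unified SD: $405,620 × 0.01027 = $4,165.7174
Levies subtotal = $13,215.0996
After credit = $13,215.0996 − $920 = $12,295.0996
Total = $12,295.0996 + $1,012 = $13,307.0996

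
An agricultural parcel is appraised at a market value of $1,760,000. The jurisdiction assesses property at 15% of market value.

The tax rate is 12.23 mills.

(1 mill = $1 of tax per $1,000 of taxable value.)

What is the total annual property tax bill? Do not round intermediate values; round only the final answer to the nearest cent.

$3,228.72

Assessed value = $1,760,000 × 0.15 = $264,000
Tax = $264,000 × 0.01223 = $3,228.72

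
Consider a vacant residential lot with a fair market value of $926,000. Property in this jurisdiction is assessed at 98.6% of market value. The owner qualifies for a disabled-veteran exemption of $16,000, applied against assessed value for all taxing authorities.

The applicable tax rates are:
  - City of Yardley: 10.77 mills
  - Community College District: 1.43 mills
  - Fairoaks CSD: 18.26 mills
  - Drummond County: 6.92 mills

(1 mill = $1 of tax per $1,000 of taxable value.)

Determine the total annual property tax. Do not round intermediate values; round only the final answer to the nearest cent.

Assessed value = $926,000 × 0.986 = $913,036
Taxable value = $913,036 − $16,000 = $897,036
City of Yardley: $897,036 × 0.01077 = $9,661.07772
Community College District: $897,036 × 0.00143 = $1,282.76148
Fairoaks CSD: $897,036 × 0.01826 = $16,379.87736
Drummond County: $897,036 × 0.00692 = $6,207.48912
Total = $9,661.07772 + $1,282.76148 + $16,379.87736 + $6,207.48912 = $33,531.20568

$33,531.21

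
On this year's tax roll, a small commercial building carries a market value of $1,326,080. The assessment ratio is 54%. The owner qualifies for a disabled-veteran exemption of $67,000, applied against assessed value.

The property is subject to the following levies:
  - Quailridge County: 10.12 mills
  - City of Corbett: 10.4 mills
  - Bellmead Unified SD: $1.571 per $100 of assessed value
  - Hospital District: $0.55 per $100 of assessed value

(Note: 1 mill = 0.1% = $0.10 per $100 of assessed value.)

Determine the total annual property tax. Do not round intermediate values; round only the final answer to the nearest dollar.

$27,086

Assessed value = $1,326,080 × 0.54 = $716,083.2
Taxable value = $716,083.2 − $67,000 = $649,083.2
Quailridge County: $649,083.2 × 0.01012 = $6,568.721984
City of Corbett: $649,083.2 × 0.0104 = $6,750.46528
Bellmead Unified SD: $649,083.2 × 0.01571 = $10,197.097072
Hospital District: $649,083.2 × 0.0055 = $3,569.9576
Total = $27,086.241936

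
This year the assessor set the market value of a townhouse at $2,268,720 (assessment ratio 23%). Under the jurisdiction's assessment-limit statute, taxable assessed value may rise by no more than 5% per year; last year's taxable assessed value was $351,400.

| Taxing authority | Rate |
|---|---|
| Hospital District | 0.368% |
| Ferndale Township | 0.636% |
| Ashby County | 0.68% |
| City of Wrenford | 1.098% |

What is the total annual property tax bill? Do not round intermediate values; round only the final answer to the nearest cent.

$10,264.75

Uncapped assessed value = $2,268,720 × 0.23 = $521,805.6
Cap limit = $351,400 × 1.05 = $368,970
Taxable assessed value = min($521,805.6, $368,970) = $368,970 (cap binds)
Hospital District: $368,970 × 0.00368 = $1,357.8096
Ferndale Township: $368,970 × 0.00636 = $2,346.6492
Ashby County: $368,970 × 0.0068 = $2,508.996
City of Wrenford: $368,970 × 0.01098 = $4,051.2906
Total = $10,264.7454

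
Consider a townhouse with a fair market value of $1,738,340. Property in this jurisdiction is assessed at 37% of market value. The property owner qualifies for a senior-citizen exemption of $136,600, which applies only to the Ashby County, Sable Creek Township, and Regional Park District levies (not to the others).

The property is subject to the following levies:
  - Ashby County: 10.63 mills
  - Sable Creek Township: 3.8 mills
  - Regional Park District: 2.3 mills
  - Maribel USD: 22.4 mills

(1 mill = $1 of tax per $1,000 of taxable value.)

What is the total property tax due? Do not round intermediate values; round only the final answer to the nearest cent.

Assessed value = $1,738,340 × 0.37 = $643,185.8
Ashby County: ($643,185.8 − $136,600) × 0.01063 = $506,585.8 × 0.01063 = $5,385.007054
Sable Creek Township: ($643,185.8 − $136,600) × 0.0038 = $506,585.8 × 0.0038 = $1,925.02604
Regional Park District: ($643,185.8 − $136,600) × 0.0023 = $506,585.8 × 0.0023 = $1,165.14734
Maribel USD: $643,185.8 × 0.0224 = $14,407.36192
Total = $22,882.542354

$22,882.54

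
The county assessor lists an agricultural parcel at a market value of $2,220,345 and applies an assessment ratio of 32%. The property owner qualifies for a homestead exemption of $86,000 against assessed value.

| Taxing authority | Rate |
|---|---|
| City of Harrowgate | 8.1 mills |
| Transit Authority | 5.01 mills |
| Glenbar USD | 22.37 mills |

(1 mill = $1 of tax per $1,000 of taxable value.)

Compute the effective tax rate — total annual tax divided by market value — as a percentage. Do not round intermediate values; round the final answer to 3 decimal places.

Assessed value = $2,220,345 × 0.32 = $710,510.4
Taxable value = $710,510.4 − $86,000 = $624,510.4
City of Harrowgate: $624,510.4 × 0.0081 = $5,058.53424
Transit Authority: $624,510.4 × 0.00501 = $3,128.797104
Glenbar USD: $624,510.4 × 0.02237 = $13,970.297648
Total tax = $22,157.628992
Effective rate = $22,157.628992 ÷ $2,220,345 = 0.998% of market value

0.998%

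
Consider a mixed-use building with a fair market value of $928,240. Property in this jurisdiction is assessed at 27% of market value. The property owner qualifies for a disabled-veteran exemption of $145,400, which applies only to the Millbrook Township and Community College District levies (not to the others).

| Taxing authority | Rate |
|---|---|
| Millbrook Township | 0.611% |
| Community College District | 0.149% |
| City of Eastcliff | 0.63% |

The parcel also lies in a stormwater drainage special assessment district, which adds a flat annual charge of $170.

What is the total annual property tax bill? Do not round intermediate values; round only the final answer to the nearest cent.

Assessed value = $928,240 × 0.27 = $250,624.8
Millbrook Township: ($250,624.8 − $145,400) × 0.00611 = $105,224.8 × 0.00611 = $642.923528
Community College District: ($250,624.8 − $145,400) × 0.00149 = $105,224.8 × 0.00149 = $156.784952
City of Eastcliff: $250,624.8 × 0.0063 = $1,578.93624
Levies subtotal = $2,378.64472
Total = $2,378.64472 + $170 = $2,548.64472

$2,548.64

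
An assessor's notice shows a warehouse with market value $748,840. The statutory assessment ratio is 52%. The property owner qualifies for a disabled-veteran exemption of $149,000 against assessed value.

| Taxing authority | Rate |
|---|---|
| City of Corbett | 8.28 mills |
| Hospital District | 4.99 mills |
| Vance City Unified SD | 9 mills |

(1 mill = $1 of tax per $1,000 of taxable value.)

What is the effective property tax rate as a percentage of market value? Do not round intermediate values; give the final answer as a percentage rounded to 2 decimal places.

0.71%

Assessed value = $748,840 × 0.52 = $389,396.8
Taxable value = $389,396.8 − $149,000 = $240,396.8
City of Corbett: $240,396.8 × 0.00828 = $1,990.485504
Hospital District: $240,396.8 × 0.00499 = $1,199.580032
Vance City Unified SD: $240,396.8 × 0.009 = $2,163.5712
Total tax = $5,353.636736
Effective rate = $5,353.636736 ÷ $748,840 = 0.71% of market value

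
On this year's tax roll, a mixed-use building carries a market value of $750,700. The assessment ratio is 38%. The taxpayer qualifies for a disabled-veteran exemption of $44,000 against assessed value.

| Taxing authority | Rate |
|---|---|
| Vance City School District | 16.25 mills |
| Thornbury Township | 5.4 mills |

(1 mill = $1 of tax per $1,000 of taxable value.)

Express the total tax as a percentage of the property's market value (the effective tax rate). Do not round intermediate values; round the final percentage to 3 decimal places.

Assessed value = $750,700 × 0.38 = $285,266
Taxable value = $285,266 − $44,000 = $241,266
Vance City School District: $241,266 × 0.01625 = $3,920.5725
Thornbury Township: $241,266 × 0.0054 = $1,302.8364
Total tax = $5,223.4089
Effective rate = $5,223.4089 ÷ $750,700 = 0.696% of market value

0.696%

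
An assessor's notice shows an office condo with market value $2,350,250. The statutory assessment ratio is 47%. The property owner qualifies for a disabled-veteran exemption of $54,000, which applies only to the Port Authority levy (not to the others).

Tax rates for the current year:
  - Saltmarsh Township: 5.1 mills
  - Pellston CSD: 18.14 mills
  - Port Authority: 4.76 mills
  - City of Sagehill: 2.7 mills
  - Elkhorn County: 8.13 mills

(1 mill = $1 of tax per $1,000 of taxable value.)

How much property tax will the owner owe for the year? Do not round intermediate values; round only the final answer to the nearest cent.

Assessed value = $2,350,250 × 0.47 = $1,104,617.5
Saltmarsh Township: $1,104,617.5 × 0.0051 = $5,633.54925
Pellston CSD: $1,104,617.5 × 0.01814 = $20,037.76145
Port Authority: ($1,104,617.5 − $54,000) × 0.00476 = $1,050,617.5 × 0.00476 = $5,000.9393
City of Sagehill: $1,104,617.5 × 0.0027 = $2,982.46725
Elkhorn County: $1,104,617.5 × 0.00813 = $8,980.540275
Total = $42,635.257525

$42,635.26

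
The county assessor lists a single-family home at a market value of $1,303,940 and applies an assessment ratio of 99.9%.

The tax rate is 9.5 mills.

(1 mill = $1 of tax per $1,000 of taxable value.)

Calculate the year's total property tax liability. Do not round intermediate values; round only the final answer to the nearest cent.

Assessed value = $1,303,940 × 0.999 = $1,302,636.06
Tax = $1,302,636.06 × 0.0095 = $12,375.04257

$12,375.04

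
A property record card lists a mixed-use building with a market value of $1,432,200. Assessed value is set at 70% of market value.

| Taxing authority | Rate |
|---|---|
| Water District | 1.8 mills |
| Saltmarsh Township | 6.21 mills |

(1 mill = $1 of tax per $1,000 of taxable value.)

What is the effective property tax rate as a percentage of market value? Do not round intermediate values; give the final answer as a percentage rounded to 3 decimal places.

Assessed value = $1,432,200 × 0.7 = $1,002,540
Water District: $1,002,540 × 0.0018 = $1,804.572
Saltmarsh Township: $1,002,540 × 0.00621 = $6,225.7734
Total tax = $8,030.3454
Effective rate = $8,030.3454 ÷ $1,432,200 = 0.561% of market value

0.561%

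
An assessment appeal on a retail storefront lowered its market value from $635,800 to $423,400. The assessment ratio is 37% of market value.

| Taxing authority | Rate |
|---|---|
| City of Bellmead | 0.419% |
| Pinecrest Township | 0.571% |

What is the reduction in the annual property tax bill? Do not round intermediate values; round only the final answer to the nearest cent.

Old assessed value = $635,800 × 0.37 = $235,246
New assessed value = $423,400 × 0.37 = $156,658
Combined rate = 0.00419 + 0.00571 = 0.0099
Old tax = $235,246 × 0.0099 = $2,328.9354
New tax = $156,658 × 0.0099 = $1,550.9142
Reduction = $2,328.9354 − $1,550.9142 = $778.0212

$778.02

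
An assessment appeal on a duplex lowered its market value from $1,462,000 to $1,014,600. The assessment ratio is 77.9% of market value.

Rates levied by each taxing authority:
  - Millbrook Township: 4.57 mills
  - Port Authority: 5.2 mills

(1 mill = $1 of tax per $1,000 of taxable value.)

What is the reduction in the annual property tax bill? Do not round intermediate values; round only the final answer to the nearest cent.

$3,405.09

Old assessed value = $1,462,000 × 0.779 = $1,138,898
New assessed value = $1,014,600 × 0.779 = $790,373.4
Combined rate = 0.00457 + 0.0052 = 0.00977
Old tax = $1,138,898 × 0.00977 = $11,127.03346
New tax = $790,373.4 × 0.00977 = $7,721.948118
Reduction = $11,127.03346 − $7,721.948118 = $3,405.085342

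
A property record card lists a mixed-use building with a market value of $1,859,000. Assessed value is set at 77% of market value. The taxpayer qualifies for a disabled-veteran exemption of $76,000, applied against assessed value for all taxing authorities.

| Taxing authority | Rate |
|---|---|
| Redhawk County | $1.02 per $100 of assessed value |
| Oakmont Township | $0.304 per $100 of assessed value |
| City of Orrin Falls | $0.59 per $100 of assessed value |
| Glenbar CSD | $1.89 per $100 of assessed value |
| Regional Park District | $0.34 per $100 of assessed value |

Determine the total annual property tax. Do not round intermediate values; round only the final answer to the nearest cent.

Assessed value = $1,859,000 × 0.77 = $1,431,430
Taxable value = $1,431,430 − $76,000 = $1,355,430
Redhawk County: $1,355,430 × 0.0102 = $13,825.386
Oakmont Township: $1,355,430 × 0.00304 = $4,120.5072
City of Orrin Falls: $1,355,430 × 0.0059 = $7,997.037
Glenbar CSD: $1,355,430 × 0.0189 = $25,617.627
Regional Park District: $1,355,430 × 0.0034 = $4,608.462
Total = $13,825.386 + $4,120.5072 + $7,997.037 + $25,617.627 + $4,608.462 = $56,169.0192

$56,169.02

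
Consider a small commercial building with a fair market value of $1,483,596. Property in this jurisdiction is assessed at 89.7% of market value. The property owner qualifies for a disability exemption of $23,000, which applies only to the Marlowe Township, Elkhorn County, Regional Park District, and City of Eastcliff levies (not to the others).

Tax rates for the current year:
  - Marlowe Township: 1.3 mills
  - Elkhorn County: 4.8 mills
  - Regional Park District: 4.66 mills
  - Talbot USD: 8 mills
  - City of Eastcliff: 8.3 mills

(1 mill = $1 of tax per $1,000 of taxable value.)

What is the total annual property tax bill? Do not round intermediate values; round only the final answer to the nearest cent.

$35,572.68

Assessed value = $1,483,596 × 0.897 = $1,330,785.612
Marlowe Township: ($1,330,785.612 − $23,000) × 0.0013 = $1,307,785.612 × 0.0013 = $1,700.1212956
Elkhorn County: ($1,330,785.612 − $23,000) × 0.0048 = $1,307,785.612 × 0.0048 = $6,277.3709376
Regional Park District: ($1,330,785.612 − $23,000) × 0.00466 = $1,307,785.612 × 0.00466 = $6,094.28095192
Talbot USD: $1,330,785.612 × 0.008 = $10,646.284896
City of Eastcliff: ($1,330,785.612 − $23,000) × 0.0083 = $1,307,785.612 × 0.0083 = $10,854.6205796
Total = $35,572.67866072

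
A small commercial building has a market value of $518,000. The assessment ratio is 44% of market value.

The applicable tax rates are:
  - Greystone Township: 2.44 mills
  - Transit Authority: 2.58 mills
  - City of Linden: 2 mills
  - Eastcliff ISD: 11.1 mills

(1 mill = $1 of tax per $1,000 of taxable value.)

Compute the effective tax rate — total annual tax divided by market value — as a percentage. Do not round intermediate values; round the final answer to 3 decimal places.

Assessed value = $518,000 × 0.44 = $227,920
Greystone Township: $227,920 × 0.00244 = $556.1248
Transit Authority: $227,920 × 0.00258 = $588.0336
City of Linden: $227,920 × 0.002 = $455.84
Eastcliff ISD: $227,920 × 0.0111 = $2,529.912
Total tax = $4,129.9104
Effective rate = $4,129.9104 ÷ $518,000 = 0.797% of market value

0.797%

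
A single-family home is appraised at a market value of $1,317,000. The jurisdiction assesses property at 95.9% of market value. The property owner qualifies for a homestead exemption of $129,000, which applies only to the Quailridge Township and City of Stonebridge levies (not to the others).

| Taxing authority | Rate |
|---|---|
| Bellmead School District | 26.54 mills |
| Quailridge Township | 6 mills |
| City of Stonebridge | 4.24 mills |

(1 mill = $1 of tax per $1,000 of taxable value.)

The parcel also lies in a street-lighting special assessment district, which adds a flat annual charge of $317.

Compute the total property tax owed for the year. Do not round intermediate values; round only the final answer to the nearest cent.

Assessed value = $1,317,000 × 0.959 = $1,263,003
Bellmead School District: $1,263,003 × 0.02654 = $33,520.09962
Quailridge Township: ($1,263,003 − $129,000) × 0.006 = $1,134,003 × 0.006 = $6,804.018
City of Stonebridge: ($1,263,003 − $129,000) × 0.00424 = $1,134,003 × 0.00424 = $4,808.17272
Levies subtotal = $45,132.29034
Total = $45,132.29034 + $317 = $45,449.29034

$45,449.29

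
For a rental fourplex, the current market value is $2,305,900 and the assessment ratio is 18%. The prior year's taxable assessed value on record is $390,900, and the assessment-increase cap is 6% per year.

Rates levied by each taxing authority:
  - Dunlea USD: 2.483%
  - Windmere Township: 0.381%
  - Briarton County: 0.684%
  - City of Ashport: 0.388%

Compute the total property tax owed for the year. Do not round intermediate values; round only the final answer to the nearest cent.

Uncapped assessed value = $2,305,900 × 0.18 = $415,062
Cap limit = $390,900 × 1.06 = $414,354
Taxable assessed value = min($415,062, $414,354) = $414,354 (cap binds)
Dunlea USD: $414,354 × 0.02483 = $10,288.40982
Windmere Township: $414,354 × 0.00381 = $1,578.68874
Briarton County: $414,354 × 0.00684 = $2,834.18136
City of Ashport: $414,354 × 0.00388 = $1,607.69352
Total = $16,308.97344

$16,308.97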